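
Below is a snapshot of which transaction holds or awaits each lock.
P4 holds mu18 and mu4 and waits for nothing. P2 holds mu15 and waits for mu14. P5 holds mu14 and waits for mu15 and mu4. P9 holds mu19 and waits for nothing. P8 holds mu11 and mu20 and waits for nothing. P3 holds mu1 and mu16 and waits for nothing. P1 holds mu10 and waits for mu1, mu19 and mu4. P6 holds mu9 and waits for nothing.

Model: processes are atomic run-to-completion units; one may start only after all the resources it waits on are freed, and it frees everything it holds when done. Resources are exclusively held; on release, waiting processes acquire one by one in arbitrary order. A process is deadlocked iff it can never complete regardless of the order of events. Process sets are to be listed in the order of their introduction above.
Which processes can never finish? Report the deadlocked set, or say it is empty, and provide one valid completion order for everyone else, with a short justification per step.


Deadlocked set: P2 and P5.
Key observation: the wait chain closes on itself along P2 -> P5 -> P2; no other process is dragged down with it.
One completion order for the rest: P9, P6, P3, P4, P1, P8.
Walking it through:
  run P9 (it waits on nothing); releases mu19
  run P6 (it waits on nothing); releases mu9
  run P3 (it waits on nothing); releases mu1 and mu16
  run P4 (it waits on nothing); releases mu18 and mu4
  P1: everything it awaited (mu1, mu19 and mu4) is free; runs, freeing mu10
  run P8 (it waits on nothing); releases mu11 and mu20


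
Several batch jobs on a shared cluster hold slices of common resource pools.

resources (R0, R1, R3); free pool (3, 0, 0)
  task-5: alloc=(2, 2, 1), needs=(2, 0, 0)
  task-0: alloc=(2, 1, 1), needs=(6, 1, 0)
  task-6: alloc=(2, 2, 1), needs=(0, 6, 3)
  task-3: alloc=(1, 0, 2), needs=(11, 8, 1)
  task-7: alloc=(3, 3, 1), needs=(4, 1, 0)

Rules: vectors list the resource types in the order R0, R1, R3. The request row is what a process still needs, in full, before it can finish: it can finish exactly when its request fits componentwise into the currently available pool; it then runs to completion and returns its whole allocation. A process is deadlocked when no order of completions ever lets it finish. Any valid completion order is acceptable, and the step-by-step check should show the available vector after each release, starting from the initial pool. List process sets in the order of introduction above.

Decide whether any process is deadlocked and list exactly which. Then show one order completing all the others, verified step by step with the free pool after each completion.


No process is deadlocked.
Key observation: task-5 can run right away; the returned allocation unlocks the remaining processes in turn.
The rest can finish in the order task-5, task-7, task-0, task-6, task-3. Step-by-step check:
  pool = (3, 0, 0)
  task-5 needs (2, 0, 0) <= (3, 0, 0) -> finishes; pool += (2, 2, 1) = (5, 2, 1)
  task-7 needs (4, 1, 0) <= (5, 2, 1) -> finishes; pool += (3, 3, 1) = (8, 5, 2)
  task-0 needs (6, 1, 0) <= (8, 5, 2) -> finishes; pool += (2, 1, 1) = (10, 6, 3)
  task-6 needs (0, 6, 3) <= (10, 6, 3) -> finishes; pool += (2, 2, 1) = (12, 8, 4)
  task-3 needs (11, 8, 1) <= (12, 8, 4) -> finishes; pool += (1, 0, 2) = (13, 8, 6)


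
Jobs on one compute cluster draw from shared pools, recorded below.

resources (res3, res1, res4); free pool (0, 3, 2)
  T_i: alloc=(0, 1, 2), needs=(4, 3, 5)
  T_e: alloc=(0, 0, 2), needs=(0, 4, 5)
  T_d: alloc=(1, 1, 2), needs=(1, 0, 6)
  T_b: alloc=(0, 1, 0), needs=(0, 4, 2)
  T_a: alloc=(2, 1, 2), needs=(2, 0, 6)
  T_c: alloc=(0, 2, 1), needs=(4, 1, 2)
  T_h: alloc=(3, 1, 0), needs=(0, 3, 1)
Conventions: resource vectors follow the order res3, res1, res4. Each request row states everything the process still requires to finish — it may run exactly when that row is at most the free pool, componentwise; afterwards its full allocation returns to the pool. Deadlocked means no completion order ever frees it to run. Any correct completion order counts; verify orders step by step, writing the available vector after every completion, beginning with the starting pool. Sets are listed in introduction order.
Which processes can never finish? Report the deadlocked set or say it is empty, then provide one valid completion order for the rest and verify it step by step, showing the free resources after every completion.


Deadlocked: T_i, T_e, T_d, T_a and T_c.
Key observation: after T_h, T_b the pool peaks at (3, 5, 2), and each blocked process is short somewhere: T_i on res3, res4; T_e on res4; T_d on res4; T_a on res4; T_c on res3.
A valid finishing order for the others: T_h, T_b. Step-by-step check:
  pool = (0, 3, 2)
  T_h needs (0, 3, 1) <= (0, 3, 2) -> finishes; pool += (3, 1, 0) = (3, 4, 2)
  T_b needs (0, 4, 2) <= (3, 4, 2) -> finishes; pool += (0, 1, 0) = (3, 5, 2)
None of the blocked processes ever fits:
  blocked: T_i wants (4, 3, 5), pool (3, 5, 2) — not enough res3 and res4
  blocked: T_e wants (0, 4, 5), pool (3, 5, 2) — not enough res4
  blocked: T_d wants (1, 0, 6), pool (3, 5, 2) — not enough res4
  blocked: T_a wants (2, 0, 6), pool (3, 5, 2) — not enough res4
  blocked: T_c wants (4, 1, 2), pool (3, 5, 2) — not enough res3


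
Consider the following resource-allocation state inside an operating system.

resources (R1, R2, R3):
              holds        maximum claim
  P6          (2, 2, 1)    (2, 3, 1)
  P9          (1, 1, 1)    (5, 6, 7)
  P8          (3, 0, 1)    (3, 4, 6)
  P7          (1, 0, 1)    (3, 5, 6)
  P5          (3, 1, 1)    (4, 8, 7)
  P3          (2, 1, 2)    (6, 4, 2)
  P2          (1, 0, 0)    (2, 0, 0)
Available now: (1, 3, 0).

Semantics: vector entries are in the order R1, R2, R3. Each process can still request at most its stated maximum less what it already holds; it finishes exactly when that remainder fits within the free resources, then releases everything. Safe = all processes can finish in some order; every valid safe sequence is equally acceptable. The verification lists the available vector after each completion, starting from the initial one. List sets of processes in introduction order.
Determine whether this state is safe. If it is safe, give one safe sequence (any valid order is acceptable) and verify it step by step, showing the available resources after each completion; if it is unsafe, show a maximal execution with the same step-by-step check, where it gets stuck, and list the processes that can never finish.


UNSAFE — no complete ordering exists.
Key observation: after P6, P2, P3 complete, (6, 6, 3) is the best the pool ever gets, yet each leftover process wants more R3.
A maximal execution: P6, P2, P3 — then nothing else fits. Walking it through:
  pool = (1, 3, 0)
  P6: need (0, 1, 0) fits (1, 3, 0); releases (2, 2, 1), pool now (3, 5, 1)
  P2: need (1, 0, 0) fits (3, 5, 1); releases (1, 0, 0), pool now (4, 5, 1)
  P3: need (4, 3, 0) fits (4, 5, 1); releases (2, 1, 2), pool now (6, 6, 3)
  P9 cannot run: need (4, 5, 6) vs free (6, 6, 3) (insufficient R3)
  P8 cannot run: need (0, 4, 5) vs free (6, 6, 3) (insufficient R3)
  P7 cannot run: need (2, 5, 5) vs free (6, 6, 3) (insufficient R3)
  P5 cannot run: need (1, 7, 6) vs free (6, 6, 3) (insufficient R2 and R3)
Processes that can never finish: P9, P8, P7 and P5.


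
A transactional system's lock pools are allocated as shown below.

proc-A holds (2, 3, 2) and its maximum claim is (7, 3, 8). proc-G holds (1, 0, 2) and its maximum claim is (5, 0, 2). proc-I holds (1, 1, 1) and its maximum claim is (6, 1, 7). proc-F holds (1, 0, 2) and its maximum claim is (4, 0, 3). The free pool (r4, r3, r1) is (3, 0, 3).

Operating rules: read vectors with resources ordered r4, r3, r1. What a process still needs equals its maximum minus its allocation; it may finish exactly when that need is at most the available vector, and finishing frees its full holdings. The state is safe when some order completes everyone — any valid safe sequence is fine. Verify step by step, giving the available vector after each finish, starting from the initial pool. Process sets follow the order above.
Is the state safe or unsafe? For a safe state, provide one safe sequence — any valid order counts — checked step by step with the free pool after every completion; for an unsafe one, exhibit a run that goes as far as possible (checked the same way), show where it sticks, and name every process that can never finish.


The state is SAFE; one workable sequence: proc-F, proc-G, proc-A, proc-I.
Key observation: the first exact fit in this order is proc-F — it needs (3, 0, 1) with (3, 0, 3) free, meeting a requested resource to the last unit.
Step-by-step check:
  pool = (3, 0, 3)
  proc-F needs (3, 0, 1) <= (3, 0, 3) -> finishes; pool += (1, 0, 2) = (4, 0, 5)
  proc-G needs (4, 0, 0) <= (4, 0, 5) -> finishes; pool += (1, 0, 2) = (5, 0, 7)
  proc-A needs (5, 0, 6) <= (5, 0, 7) -> finishes; pool += (2, 3, 2) = (7, 3, 9)
  proc-I needs (5, 0, 6) <= (7, 3, 9) -> finishes; pool += (1, 1, 1) = (8, 4, 10)


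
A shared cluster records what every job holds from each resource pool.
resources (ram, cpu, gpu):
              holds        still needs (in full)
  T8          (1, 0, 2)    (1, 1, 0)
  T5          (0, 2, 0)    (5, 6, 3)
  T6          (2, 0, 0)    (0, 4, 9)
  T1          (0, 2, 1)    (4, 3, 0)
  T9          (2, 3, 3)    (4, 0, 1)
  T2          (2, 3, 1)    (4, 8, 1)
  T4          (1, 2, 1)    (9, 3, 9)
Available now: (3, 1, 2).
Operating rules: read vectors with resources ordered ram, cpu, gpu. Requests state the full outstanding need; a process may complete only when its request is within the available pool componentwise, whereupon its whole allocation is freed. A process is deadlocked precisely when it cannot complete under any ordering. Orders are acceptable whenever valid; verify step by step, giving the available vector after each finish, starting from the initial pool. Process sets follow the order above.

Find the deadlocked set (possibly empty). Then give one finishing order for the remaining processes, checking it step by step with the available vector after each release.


Nothing here is deadlocked.
Key observation: starting with T8, each completion frees enough for the next — no one is permanently blocked.
One completion order for the rest: T8, T9, T1, T5, T2, T6, T4. Step-by-step check:
  pool = (3, 1, 2)
  T8 needs (1, 1, 0) <= (3, 1, 2) -> finishes; pool += (1, 0, 2) = (4, 1, 4)
  T9 needs (4, 0, 1) <= (4, 1, 4) -> finishes; pool += (2, 3, 3) = (6, 4, 7)
  T1 needs (4, 3, 0) <= (6, 4, 7) -> finishes; pool += (0, 2, 1) = (6, 6, 8)
  T5 needs (5, 6, 3) <= (6, 6, 8) -> finishes; pool += (0, 2, 0) = (6, 8, 8)
  T2 needs (4, 8, 1) <= (6, 8, 8) -> finishes; pool += (2, 3, 1) = (8, 11, 9)
  T6 needs (0, 4, 9) <= (8, 11, 9) -> finishes; pool += (2, 0, 0) = (10, 11, 9)
  T4 needs (9, 3, 9) <= (10, 11, 9) -> finishes; pool += (1, 2, 1) = (11, 13, 10)


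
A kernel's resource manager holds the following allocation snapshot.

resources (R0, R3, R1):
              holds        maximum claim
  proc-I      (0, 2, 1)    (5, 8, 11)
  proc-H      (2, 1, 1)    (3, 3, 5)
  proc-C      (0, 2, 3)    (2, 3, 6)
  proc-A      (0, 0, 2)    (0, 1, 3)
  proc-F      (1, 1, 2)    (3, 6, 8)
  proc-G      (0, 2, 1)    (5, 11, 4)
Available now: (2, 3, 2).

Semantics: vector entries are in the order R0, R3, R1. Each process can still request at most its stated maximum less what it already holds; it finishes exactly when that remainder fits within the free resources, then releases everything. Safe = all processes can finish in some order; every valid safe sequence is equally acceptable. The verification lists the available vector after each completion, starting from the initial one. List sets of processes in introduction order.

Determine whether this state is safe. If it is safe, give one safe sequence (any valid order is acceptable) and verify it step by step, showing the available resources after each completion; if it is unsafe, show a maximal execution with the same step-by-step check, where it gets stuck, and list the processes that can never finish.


The state is SAFE; one workable sequence: proc-A, proc-C, proc-H, proc-F, proc-I, proc-G.
Key observation: proc-C marks the first exact bind of the order: its need (2, 1, 3) fits the free (2, 3, 4) with zero slack on a requested resource.
Check, step by step:
  pool = (2, 3, 2)
  proc-A needs (0, 1, 1) <= (2, 3, 2) -> finishes; pool += (0, 0, 2) = (2, 3, 4)
  proc-C needs (2, 1, 3) <= (2, 3, 4) -> finishes; pool += (0, 2, 3) = (2, 5, 7)
  proc-H needs (1, 2, 4) <= (2, 5, 7) -> finishes; pool += (2, 1, 1) = (4, 6, 8)
  proc-F needs (2, 5, 6) <= (4, 6, 8) -> finishes; pool += (1, 1, 2) = (5, 7, 10)
  proc-I needs (5, 6, 10) <= (5, 7, 10) -> finishes; pool += (0, 2, 1) = (5, 9, 11)
  proc-G needs (5, 9, 3) <= (5, 9, 11) -> finishes; pool += (0, 2, 1) = (5, 11, 12)


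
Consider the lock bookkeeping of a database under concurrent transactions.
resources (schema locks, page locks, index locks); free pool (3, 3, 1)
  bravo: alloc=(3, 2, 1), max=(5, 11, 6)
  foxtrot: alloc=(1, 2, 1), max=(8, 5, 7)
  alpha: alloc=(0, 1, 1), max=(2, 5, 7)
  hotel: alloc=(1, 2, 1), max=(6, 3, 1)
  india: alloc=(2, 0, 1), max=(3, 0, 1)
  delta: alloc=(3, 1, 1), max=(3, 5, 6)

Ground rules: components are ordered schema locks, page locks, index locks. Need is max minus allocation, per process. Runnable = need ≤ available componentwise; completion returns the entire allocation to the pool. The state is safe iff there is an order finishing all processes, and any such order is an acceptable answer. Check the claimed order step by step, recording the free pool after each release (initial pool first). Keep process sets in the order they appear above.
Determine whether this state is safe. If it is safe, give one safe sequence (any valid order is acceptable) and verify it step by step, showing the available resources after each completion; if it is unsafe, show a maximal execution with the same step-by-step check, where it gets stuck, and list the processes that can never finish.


The state is UNSAFE.
Key observation: the pool after india, hotel is (6, 5, 3); every surviving request exceeds it in index locks, so progress ends there.
The run india, hotel cannot be extended any further. Verifying each step:
  pool = (3, 3, 1)
  india needs (1, 0, 0) <= (3, 3, 1) -> finishes; pool += (2, 0, 1) = (5, 3, 2)
  hotel needs (5, 1, 0) <= (5, 3, 2) -> finishes; pool += (1, 2, 1) = (6, 5, 3)
  bravo still needs (2, 9, 5) but only (6, 5, 3) is free — short on page locks and index locks
  foxtrot still needs (7, 3, 6) but only (6, 5, 3) is free — short on schema locks and index locks
  alpha still needs (2, 4, 6) but only (6, 5, 3) is free — short on index locks
  delta still needs (0, 4, 5) but only (6, 5, 3) is free — short on index locks
Processes that can never finish: bravo, foxtrot, alpha and delta.


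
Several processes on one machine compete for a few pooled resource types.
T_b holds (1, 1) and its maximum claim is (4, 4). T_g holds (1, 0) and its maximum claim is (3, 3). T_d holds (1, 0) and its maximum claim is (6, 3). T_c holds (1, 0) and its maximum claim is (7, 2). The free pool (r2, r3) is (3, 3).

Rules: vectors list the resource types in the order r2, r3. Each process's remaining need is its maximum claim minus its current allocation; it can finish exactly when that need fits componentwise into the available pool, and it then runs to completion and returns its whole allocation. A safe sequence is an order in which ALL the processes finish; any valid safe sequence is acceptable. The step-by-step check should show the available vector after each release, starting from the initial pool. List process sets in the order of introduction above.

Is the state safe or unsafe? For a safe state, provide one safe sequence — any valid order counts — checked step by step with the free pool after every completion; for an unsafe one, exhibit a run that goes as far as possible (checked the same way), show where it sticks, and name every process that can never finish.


SAFE. One safe sequence: T_g, T_b, T_d, T_c.
Key observation: the first exact fit in this order is T_g — it needs (2, 3) with (3, 3) free, meeting a requested resource to the last unit.
Verifying each step:
  pool = (3, 3)
  T_g: need (2, 3) fits (3, 3); releases (1, 0), pool now (4, 3)
  T_b: need (3, 3) fits (4, 3); releases (1, 1), pool now (5, 4)
  T_d: need (5, 3) fits (5, 4); releases (1, 0), pool now (6, 4)
  T_c: need (6, 2) fits (6, 4); releases (1, 0), pool now (7, 4)


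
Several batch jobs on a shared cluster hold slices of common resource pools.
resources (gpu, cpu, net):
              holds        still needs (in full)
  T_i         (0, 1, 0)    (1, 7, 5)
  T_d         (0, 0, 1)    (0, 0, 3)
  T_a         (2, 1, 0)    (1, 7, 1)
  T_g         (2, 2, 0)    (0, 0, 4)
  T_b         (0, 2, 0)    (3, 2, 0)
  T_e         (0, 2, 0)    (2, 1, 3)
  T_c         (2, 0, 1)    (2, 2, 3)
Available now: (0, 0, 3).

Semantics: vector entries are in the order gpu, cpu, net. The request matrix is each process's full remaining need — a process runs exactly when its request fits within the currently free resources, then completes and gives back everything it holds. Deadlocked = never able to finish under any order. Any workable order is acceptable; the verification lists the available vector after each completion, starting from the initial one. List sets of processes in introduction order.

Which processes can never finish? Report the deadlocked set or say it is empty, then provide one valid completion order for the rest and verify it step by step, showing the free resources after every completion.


Deadlocked: T_i and T_a.
Key observation: T_d, T_g, T_c, T_e, T_b can finish, but then (4, 6, 5) is all there is, and the blocked group's cpu demands exceed it.
The rest can finish in the order T_d, T_g, T_c, T_e, T_b. Walking it through:
  pool = (0, 0, 3)
  T_d: need (0, 0, 3) fits (0, 0, 3); releases (0, 0, 1), pool now (0, 0, 4)
  T_g: need (0, 0, 4) fits (0, 0, 4); releases (2, 2, 0), pool now (2, 2, 4)
  T_c: need (2, 2, 3) fits (2, 2, 4); releases (2, 0, 1), pool now (4, 2, 5)
  T_e: need (2, 1, 3) fits (4, 2, 5); releases (0, 2, 0), pool now (4, 4, 5)
  T_b: need (3, 2, 0) fits (4, 4, 5); releases (0, 2, 0), pool now (4, 6, 5)
The blocked processes can never fit:
  blocked: T_i wants (1, 7, 5), pool (4, 6, 5) — not enough cpu
  blocked: T_a wants (1, 7, 1), pool (4, 6, 5) — not enough cpu


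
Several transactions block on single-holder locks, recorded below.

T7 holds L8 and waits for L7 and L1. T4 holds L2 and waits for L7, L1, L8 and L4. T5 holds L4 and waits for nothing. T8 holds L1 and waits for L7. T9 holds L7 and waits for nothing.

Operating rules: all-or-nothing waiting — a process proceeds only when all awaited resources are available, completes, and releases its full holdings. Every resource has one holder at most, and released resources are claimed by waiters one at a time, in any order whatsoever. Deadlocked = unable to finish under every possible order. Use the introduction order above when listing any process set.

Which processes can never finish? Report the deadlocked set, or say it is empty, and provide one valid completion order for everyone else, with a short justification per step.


No process is deadlocked.
Key observation: all waits point, directly or indirectly, at processes that can finish, so nothing is permanently blocked.
The rest can finish in the order T9, T8, T5, T7, T4.
Check, step by step:
  T9 waits on nothing -> runs at once and releases L7
  T8: everything it awaited (L7) is free; runs, freeing L1
  T5 waits on nothing -> runs at once and releases L4
  T7: everything it awaited (L7 and L1) is free; runs, freeing L8
  T4: everything it awaited (L7, L1, L8 and L4) is free; runs, freeing L2


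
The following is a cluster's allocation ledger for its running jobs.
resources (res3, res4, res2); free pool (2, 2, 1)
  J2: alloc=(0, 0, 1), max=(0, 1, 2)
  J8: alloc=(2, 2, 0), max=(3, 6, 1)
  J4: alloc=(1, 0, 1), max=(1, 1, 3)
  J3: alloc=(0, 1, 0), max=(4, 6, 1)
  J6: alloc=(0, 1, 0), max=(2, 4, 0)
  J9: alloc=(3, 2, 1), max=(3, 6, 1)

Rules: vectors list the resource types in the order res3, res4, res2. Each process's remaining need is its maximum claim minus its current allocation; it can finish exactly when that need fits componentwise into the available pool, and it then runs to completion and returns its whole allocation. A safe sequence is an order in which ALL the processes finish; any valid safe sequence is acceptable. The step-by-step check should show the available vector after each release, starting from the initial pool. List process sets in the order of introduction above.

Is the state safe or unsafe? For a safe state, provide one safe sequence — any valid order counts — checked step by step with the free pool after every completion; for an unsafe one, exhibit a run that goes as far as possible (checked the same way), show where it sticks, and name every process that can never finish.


UNSAFE.
Key observation: res4 is the bottleneck — with J2, J4 done the pool holds (3, 2, 3), short of every remaining need.
A maximal execution: J2, J4 — then nothing else fits. Step-by-step check:
  pool = (2, 2, 1)
  J2 needs (0, 1, 1) <= (2, 2, 1) -> finishes; pool += (0, 0, 1) = (2, 2, 2)
  J4 needs (0, 1, 2) <= (2, 2, 2) -> finishes; pool += (1, 0, 1) = (3, 2, 3)
  J8 still needs (1, 4, 1) but only (3, 2, 3) is free — short on res4
  J3 still needs (4, 5, 1) but only (3, 2, 3) is free — short on res3 and res4
  J6 still needs (2, 3, 0) but only (3, 2, 3) is free — short on res4
  J9 still needs (0, 4, 0) but only (3, 2, 3) is free — short on res4
Permanently blocked: J8, J3, J6 and J9.


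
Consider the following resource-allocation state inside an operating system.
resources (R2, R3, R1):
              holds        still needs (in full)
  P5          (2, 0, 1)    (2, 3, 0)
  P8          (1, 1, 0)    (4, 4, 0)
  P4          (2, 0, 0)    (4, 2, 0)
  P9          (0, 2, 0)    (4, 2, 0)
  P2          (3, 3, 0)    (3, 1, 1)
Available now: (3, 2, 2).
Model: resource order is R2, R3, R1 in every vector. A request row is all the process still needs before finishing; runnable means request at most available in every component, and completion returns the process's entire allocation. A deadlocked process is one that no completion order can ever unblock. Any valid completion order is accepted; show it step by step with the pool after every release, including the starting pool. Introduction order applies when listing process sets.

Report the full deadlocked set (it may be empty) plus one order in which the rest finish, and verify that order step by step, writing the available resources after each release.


Nothing here is deadlocked.
Key observation: P2 fits the free pool immediately, and its release cascades until everyone finishes.
The rest can finish in the order P2, P4, P8, P5, P9. Check, step by step:
  pool = (3, 2, 2)
  P2: need (3, 1, 1) fits (3, 2, 2); releases (3, 3, 0), pool now (6, 5, 2)
  P4: need (4, 2, 0) fits (6, 5, 2); releases (2, 0, 0), pool now (8, 5, 2)
  P8: need (4, 4, 0) fits (8, 5, 2); releases (1, 1, 0), pool now (9, 6, 2)
  P5: need (2, 3, 0) fits (9, 6, 2); releases (2, 0, 1), pool now (11, 6, 3)
  P9: need (4, 2, 0) fits (11, 6, 3); releases (0, 2, 0), pool now (11, 8, 3)


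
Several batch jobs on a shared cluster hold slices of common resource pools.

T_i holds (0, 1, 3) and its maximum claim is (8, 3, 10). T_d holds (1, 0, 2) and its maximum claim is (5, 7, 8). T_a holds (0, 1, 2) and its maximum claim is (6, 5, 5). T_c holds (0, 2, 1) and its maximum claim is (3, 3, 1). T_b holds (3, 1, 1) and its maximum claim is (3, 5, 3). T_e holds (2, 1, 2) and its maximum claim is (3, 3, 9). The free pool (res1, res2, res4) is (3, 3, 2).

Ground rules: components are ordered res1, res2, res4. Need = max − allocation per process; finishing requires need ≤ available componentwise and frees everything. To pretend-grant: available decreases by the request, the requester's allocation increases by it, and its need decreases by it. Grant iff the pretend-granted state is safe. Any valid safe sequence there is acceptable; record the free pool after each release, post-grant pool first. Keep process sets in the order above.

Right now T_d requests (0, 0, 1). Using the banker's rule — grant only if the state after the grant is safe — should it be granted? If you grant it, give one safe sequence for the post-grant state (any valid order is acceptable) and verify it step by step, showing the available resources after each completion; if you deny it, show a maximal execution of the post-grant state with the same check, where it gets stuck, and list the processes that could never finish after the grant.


GRANT: granting preserves safety; a valid post-grant sequence is T_c, T_b, T_a, T_d, T_e, T_i.
Key observation: even at the reduced pool (3, 3, 1), T_c fits immediately, so safety survives the grant.
Check on the post-grant state, step by step:
  pool = (3, 3, 1)
  T_c: need (3, 1, 0) fits (3, 3, 1); releases (0, 2, 1), pool now (3, 5, 2)
  T_b: need (0, 4, 2) fits (3, 5, 2); releases (3, 1, 1), pool now (6, 6, 3)
  T_a: need (6, 4, 3) fits (6, 6, 3); releases (0, 1, 2), pool now (6, 7, 5)
  T_d: need (4, 7, 5) fits (6, 7, 5); releases (1, 0, 3), pool now (7, 7, 8)
  T_e: need (1, 2, 7) fits (7, 7, 8); releases (2, 1, 2), pool now (9, 8, 10)
  T_i: need (8, 2, 7) fits (9, 8, 10); releases (0, 1, 3), pool now (9, 9, 13)


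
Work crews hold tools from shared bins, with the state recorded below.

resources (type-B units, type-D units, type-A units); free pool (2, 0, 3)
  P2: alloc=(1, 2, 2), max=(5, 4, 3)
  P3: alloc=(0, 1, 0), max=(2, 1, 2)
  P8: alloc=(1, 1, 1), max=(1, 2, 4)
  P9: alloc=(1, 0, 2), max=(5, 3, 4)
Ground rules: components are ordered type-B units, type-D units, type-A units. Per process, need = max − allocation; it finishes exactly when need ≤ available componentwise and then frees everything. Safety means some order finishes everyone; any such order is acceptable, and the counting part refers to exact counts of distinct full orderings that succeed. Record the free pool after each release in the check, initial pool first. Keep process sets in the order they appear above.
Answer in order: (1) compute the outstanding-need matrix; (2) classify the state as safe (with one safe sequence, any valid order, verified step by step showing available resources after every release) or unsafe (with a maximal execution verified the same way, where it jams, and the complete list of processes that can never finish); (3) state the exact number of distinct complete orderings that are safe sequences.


(1) Outstanding need per process (order type-B units, type-D units, type-A units):
  P2: (4, 2, 1)
  P3: (2, 0, 2)
  P8: (0, 1, 3)
  P9: (4, 3, 2)
(2) UNSAFE.
Key observation: no order helps: past P3, P8, the free pool tops out at (3, 2, 4), below what each blocked process needs in type-B units.
The run P3, P8 cannot be extended any further. Verifying each step:
  pool = (2, 0, 3)
  P3: need (2, 0, 2) fits (2, 0, 3); releases (0, 1, 0), pool now (2, 1, 3)
  P8: need (0, 1, 3) fits (2, 1, 3); releases (1, 1, 1), pool now (3, 2, 4)
  blocked: P2 wants (4, 2, 1), pool (3, 2, 4) — not enough type-B units
  blocked: P9 wants (4, 3, 2), pool (3, 2, 4) — not enough type-B units and type-D units
Processes that can never finish: P2 and P9.
(3) Precisely 0 of the possible complete orderings are safe sequences.


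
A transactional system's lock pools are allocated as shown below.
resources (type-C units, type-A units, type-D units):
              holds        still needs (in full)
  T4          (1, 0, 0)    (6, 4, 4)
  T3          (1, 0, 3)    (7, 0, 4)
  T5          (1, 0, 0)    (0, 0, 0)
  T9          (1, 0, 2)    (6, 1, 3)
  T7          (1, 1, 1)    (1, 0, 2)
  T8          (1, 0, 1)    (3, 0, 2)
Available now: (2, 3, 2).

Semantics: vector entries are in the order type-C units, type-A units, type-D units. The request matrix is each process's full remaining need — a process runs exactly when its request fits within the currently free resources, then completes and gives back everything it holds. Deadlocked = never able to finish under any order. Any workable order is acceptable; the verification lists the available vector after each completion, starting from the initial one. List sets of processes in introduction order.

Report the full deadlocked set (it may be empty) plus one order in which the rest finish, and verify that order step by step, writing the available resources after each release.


The deadlocked set is T4, T3 and T9.
Key observation: T5, T7, T8 can finish, but then (5, 4, 4) is all there is, and the blocked group's type-C units demands exceed it.
One completion order for the rest: T5, T7, T8. Verifying each step:
  pool = (2, 3, 2)
  T5: need (0, 0, 0) fits (2, 3, 2); releases (1, 0, 0), pool now (3, 3, 2)
  T7: need (1, 0, 2) fits (3, 3, 2); releases (1, 1, 1), pool now (4, 4, 3)
  T8: need (3, 0, 2) fits (4, 4, 3); releases (1, 0, 1), pool now (5, 4, 4)
The blocked processes can never fit:
  T4 cannot run: need (6, 4, 4) vs free (5, 4, 4) (insufficient type-C units)
  T3 cannot run: need (7, 0, 4) vs free (5, 4, 4) (insufficient type-C units)
  T9 cannot run: need (6, 1, 3) vs free (5, 4, 4) (insufficient type-C units)


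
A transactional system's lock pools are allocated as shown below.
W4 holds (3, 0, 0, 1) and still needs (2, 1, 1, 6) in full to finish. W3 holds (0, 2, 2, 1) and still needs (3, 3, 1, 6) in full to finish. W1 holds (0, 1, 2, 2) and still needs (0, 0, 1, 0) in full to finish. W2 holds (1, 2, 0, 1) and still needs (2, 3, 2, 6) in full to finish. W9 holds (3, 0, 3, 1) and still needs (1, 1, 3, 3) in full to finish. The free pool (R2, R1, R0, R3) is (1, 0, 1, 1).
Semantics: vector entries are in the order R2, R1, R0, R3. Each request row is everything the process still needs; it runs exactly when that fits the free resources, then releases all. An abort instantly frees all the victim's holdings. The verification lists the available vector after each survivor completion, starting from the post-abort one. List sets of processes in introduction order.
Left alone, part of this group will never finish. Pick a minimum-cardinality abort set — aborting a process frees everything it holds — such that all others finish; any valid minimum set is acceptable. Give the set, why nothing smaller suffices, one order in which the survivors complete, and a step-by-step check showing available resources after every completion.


Minimum abort set: W4 and W3.
Key observation: aborting W4 and W3 returns (3, 2, 2, 2), and W2 — hopeless before — runs at step 3 with the returned capacity in the pool.
Minimality, checking each single-abort alternative: W4 alone leaves W3 blocked (short on R1 and R3); W3 alone leaves W4 blocked (short on R3); W1 alone leaves W4 blocked (short on R3); W2 alone leaves W4 blocked (short on R3); W9 alone leaves W4 blocked (short on R3).
One survivor order: W9, W1, W2. Walking it through (post-abort pool first):
  pool = (4, 2, 3, 3)
  W9 needs (1, 1, 3, 3) <= (4, 2, 3, 3) -> finishes; pool += (3, 0, 3, 1) = (7, 2, 6, 4)
  W1 needs (0, 0, 1, 0) <= (7, 2, 6, 4) -> finishes; pool += (0, 1, 2, 2) = (7, 3, 8, 6)
  W2 needs (2, 3, 2, 6) <= (7, 3, 8, 6) -> finishes; pool += (1, 2, 0, 1) = (8, 5, 8, 7)


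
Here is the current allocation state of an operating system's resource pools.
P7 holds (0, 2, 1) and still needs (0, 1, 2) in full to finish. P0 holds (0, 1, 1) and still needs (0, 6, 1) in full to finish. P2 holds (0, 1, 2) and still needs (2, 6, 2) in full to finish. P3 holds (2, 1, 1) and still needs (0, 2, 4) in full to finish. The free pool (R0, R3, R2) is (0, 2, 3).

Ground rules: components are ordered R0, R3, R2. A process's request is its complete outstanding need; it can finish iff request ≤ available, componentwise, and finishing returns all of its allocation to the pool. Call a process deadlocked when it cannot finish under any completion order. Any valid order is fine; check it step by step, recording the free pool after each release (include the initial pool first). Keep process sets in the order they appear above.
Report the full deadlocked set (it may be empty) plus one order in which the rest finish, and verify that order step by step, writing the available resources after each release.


Deadlocked: P0 and P2.
Key observation: no order helps: past P7, P3, the free pool tops out at (2, 5, 5), below what each blocked process needs in R3.
A valid finishing order for the others: P7, P3. Check, step by step:
  pool = (0, 2, 3)
  P7 needs (0, 1, 2) <= (0, 2, 3) -> finishes; pool += (0, 2, 1) = (0, 4, 4)
  P3 needs (0, 2, 4) <= (0, 4, 4) -> finishes; pool += (2, 1, 1) = (2, 5, 5)
The blocked processes can never fit:
  blocked: P0 wants (0, 6, 1), pool (2, 5, 5) — not enough R3
  blocked: P2 wants (2, 6, 2), pool (2, 5, 5) — not enough R3


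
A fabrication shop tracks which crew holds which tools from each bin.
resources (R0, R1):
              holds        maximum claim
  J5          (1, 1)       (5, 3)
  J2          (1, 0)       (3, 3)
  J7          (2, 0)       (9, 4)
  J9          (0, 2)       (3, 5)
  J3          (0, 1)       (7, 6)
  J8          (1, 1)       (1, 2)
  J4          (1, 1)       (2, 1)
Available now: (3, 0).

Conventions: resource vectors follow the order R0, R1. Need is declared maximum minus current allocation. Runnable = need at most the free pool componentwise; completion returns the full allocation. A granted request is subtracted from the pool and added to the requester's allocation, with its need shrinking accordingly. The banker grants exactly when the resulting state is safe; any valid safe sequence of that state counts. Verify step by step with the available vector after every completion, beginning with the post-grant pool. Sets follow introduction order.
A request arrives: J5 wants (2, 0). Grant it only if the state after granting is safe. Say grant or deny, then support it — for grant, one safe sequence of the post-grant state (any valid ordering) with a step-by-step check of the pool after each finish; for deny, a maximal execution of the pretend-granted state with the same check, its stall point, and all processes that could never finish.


GRANT: granting preserves safety; a valid post-grant sequence is J4, J8, J5, J2, J9, J7, J3.
Key observation: with (1, 0) left after the transfer, J4 can run at once — the state stays safe.
Verifying the post-grant state step by step:
  pool = (1, 0)
  J4: need (1, 0) fits (1, 0); releases (1, 1), pool now (2, 1)
  J8: need (0, 1) fits (2, 1); releases (1, 1), pool now (3, 2)
  J5: need (2, 2) fits (3, 2); releases (3, 1), pool now (6, 3)
  J2: need (2, 3) fits (6, 3); releases (1, 0), pool now (7, 3)
  J9: need (3, 3) fits (7, 3); releases (0, 2), pool now (7, 5)
  J7: need (7, 4) fits (7, 5); releases (2, 0), pool now (9, 5)
  J3: need (7, 5) fits (9, 5); releases (0, 1), pool now (9, 6)


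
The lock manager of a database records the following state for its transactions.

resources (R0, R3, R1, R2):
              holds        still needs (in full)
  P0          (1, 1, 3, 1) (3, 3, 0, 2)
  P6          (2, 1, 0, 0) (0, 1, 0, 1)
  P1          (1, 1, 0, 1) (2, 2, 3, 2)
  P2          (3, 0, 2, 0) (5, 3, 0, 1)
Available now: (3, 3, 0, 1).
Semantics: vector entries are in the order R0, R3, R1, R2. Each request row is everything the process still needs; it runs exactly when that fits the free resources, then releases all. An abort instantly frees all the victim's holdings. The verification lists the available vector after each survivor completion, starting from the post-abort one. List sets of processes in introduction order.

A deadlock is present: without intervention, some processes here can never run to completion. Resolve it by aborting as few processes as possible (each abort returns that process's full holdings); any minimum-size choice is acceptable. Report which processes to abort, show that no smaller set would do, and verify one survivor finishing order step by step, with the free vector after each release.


Abort P0.
Key observation: P1 was stuck for good until P0 gave back (1, 1, 3, 1); in the order shown it finishes at step 1.
Minimality: the empty abort set fails — the state is deadlocked as it stands.
One survivor order: P1, P2, P6. Verifying each step (post-abort pool first):
  pool = (4, 4, 3, 2)
  P1: need (2, 2, 3, 2) fits (4, 4, 3, 2); releases (1, 1, 0, 1), pool now (5, 5, 3, 3)
  P2: need (5, 3, 0, 1) fits (5, 5, 3, 3); releases (3, 0, 2, 0), pool now (8, 5, 5, 3)
  P6: need (0, 1, 0, 1) fits (8, 5, 5, 3); releases (2, 1, 0, 0), pool now (10, 6, 5, 3)


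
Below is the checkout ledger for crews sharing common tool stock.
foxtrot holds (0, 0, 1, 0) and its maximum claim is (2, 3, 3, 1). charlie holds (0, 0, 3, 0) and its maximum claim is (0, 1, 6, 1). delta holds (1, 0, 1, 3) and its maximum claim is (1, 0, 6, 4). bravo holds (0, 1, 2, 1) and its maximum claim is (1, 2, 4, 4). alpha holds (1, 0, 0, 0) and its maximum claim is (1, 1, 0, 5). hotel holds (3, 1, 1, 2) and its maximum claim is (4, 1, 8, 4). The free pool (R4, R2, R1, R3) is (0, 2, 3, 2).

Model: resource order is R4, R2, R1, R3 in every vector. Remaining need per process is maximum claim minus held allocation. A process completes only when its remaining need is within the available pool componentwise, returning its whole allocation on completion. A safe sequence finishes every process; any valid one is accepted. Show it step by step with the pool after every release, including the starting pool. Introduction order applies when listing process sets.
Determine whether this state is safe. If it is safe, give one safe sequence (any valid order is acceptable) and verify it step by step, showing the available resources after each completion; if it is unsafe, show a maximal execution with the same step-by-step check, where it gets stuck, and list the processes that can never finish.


The state is SAFE; one workable sequence: charlie, delta, alpha, hotel, foxtrot, bravo.
Key observation: the first exact fit in this order is charlie — it needs (0, 1, 3, 1) with (0, 2, 3, 2) free, meeting a requested resource to the last unit.
Verifying each step:
  pool = (0, 2, 3, 2)
  run charlie (needs (0, 1, 3, 1), free (0, 2, 3, 2)); after release of (0, 0, 3, 0) the pool is (0, 2, 6, 2)
  run delta (needs (0, 0, 5, 1), free (0, 2, 6, 2)); after release of (1, 0, 1, 3) the pool is (1, 2, 7, 5)
  run alpha (needs (0, 1, 0, 5), free (1, 2, 7, 5)); after release of (1, 0, 0, 0) the pool is (2, 2, 7, 5)
  run hotel (needs (1, 0, 7, 2), free (2, 2, 7, 5)); after release of (3, 1, 1, 2) the pool is (5, 3, 8, 7)
  run foxtrot (needs (2, 3, 2, 1), free (5, 3, 8, 7)); after release of (0, 0, 1, 0) the pool is (5, 3, 9, 7)
  run bravo (needs (1, 1, 2, 3), free (5, 3, 9, 7)); after release of (0, 1, 2, 1) the pool is (5, 4, 11, 8)


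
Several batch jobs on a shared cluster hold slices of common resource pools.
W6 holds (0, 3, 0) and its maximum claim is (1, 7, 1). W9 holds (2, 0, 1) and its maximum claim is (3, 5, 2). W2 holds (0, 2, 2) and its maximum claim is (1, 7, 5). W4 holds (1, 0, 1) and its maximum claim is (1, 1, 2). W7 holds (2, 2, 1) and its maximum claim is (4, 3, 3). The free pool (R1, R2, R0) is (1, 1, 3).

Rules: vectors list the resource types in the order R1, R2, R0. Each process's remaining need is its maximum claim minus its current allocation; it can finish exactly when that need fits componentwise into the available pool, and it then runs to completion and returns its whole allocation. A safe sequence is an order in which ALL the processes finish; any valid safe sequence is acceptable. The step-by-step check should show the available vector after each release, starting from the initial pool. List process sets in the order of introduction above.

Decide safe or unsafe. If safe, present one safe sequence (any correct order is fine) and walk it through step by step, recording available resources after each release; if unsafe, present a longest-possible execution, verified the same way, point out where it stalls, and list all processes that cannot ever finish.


The state is UNSAFE.
Key observation: even finishing W4, W7 leaves just (4, 3, 5) free — too little R2 for any of the remaining processes.
Going as far as possible: W4, W7; after that, nothing fits. Walking it through:
  pool = (1, 1, 3)
  W4: need (0, 1, 1) fits (1, 1, 3); releases (1, 0, 1), pool now (2, 1, 4)
  W7: need (2, 1, 2) fits (2, 1, 4); releases (2, 2, 1), pool now (4, 3, 5)
  W6 still needs (1, 4, 1) but only (4, 3, 5) is free — short on R2
  W9 still needs (1, 5, 1) but only (4, 3, 5) is free — short on R2
  W2 still needs (1, 5, 3) but only (4, 3, 5) is free — short on R2
Never able to finish: W6, W9 and W2.
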